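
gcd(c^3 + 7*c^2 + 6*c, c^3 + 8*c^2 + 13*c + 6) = c^2 + 7*c + 6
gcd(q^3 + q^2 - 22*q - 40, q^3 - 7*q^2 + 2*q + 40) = q^2 - 3*q - 10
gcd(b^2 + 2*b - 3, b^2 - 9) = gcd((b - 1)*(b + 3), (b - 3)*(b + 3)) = b + 3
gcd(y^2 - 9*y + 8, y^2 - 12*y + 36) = 1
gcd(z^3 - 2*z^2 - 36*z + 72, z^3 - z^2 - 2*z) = z - 2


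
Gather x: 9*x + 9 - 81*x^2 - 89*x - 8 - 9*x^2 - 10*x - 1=-90*x^2 - 90*x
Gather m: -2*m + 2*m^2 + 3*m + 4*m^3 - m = 4*m^3 + 2*m^2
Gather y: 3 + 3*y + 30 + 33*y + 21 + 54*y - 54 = 90*y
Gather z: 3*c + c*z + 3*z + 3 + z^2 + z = 3*c + z^2 + z*(c + 4) + 3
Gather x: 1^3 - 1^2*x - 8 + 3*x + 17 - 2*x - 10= 0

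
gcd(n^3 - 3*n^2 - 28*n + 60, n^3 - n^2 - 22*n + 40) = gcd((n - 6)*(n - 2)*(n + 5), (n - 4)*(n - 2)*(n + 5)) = n^2 + 3*n - 10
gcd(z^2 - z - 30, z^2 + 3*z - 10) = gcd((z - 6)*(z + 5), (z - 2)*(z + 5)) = z + 5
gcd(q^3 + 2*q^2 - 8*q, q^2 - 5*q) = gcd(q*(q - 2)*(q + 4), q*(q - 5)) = q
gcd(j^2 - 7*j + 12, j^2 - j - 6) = j - 3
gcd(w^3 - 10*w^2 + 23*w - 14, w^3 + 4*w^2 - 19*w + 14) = w^2 - 3*w + 2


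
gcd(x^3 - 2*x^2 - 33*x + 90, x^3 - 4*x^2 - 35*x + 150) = x^2 + x - 30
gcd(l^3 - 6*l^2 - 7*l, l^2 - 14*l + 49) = l - 7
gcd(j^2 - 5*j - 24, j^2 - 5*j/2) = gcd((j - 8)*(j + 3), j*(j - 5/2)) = 1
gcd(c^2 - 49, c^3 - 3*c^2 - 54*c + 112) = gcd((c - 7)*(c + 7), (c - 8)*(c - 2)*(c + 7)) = c + 7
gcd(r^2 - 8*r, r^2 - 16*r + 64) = r - 8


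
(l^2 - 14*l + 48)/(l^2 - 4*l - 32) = (l - 6)/(l + 4)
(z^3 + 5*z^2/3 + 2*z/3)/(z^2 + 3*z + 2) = z*(3*z + 2)/(3*(z + 2))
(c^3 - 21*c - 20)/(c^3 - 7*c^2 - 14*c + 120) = (c + 1)/(c - 6)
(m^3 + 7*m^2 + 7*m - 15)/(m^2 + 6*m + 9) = (m^2 + 4*m - 5)/(m + 3)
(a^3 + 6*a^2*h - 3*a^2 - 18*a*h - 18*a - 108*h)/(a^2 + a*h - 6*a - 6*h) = (a^2 + 6*a*h + 3*a + 18*h)/(a + h)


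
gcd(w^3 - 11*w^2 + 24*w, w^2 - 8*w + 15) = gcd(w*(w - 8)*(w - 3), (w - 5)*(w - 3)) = w - 3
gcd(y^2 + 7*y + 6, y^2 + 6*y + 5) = y + 1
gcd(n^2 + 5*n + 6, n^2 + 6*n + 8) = n + 2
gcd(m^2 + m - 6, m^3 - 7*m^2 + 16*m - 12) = m - 2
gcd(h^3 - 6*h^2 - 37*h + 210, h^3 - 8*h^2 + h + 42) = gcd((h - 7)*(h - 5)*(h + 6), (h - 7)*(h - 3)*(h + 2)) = h - 7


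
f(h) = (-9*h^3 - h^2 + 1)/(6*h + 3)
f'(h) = (-27*h^2 - 2*h)/(6*h + 3) - 6*(-9*h^3 - h^2 + 1)/(6*h + 3)^2 = (-36*h^3 - 29*h^2 - 2*h - 2)/(3*(4*h^2 + 4*h + 1))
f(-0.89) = -2.80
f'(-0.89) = 1.20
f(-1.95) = -7.35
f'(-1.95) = 6.28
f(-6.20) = -61.62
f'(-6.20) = 19.17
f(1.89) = -4.42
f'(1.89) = -5.14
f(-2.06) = -8.06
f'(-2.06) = 6.63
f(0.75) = -0.45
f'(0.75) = -1.87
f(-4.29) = -30.48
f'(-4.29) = 13.43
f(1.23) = -1.66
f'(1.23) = -3.21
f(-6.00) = -57.85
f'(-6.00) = 18.57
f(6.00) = -50.74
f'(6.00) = -17.42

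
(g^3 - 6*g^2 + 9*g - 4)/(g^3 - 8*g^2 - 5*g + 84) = (g^2 - 2*g + 1)/(g^2 - 4*g - 21)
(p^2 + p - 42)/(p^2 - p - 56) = (p - 6)/(p - 8)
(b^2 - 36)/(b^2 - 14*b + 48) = (b + 6)/(b - 8)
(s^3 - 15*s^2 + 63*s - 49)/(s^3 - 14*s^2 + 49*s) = (s - 1)/s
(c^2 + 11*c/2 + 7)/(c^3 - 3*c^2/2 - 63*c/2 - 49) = 1/(c - 7)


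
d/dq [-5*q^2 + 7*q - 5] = 7 - 10*q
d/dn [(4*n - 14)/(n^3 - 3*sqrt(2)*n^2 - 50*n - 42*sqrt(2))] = 2*(2*n^3 - 6*sqrt(2)*n^2 - 100*n + (2*n - 7)*(-3*n^2 + 6*sqrt(2)*n + 50) - 84*sqrt(2))/(-n^3 + 3*sqrt(2)*n^2 + 50*n + 42*sqrt(2))^2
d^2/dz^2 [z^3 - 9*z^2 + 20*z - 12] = 6*z - 18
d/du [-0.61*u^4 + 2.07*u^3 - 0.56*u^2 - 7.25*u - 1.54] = -2.44*u^3 + 6.21*u^2 - 1.12*u - 7.25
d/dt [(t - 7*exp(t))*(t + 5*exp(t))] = -2*t*exp(t) + 2*t - 70*exp(2*t) - 2*exp(t)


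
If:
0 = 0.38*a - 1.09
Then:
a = 2.87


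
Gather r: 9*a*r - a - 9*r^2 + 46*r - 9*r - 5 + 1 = -a - 9*r^2 + r*(9*a + 37) - 4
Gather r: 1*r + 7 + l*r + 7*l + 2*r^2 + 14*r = 7*l + 2*r^2 + r*(l + 15) + 7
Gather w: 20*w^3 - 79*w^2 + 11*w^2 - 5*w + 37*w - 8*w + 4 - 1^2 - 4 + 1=20*w^3 - 68*w^2 + 24*w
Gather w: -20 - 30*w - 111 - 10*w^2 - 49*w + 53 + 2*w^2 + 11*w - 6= -8*w^2 - 68*w - 84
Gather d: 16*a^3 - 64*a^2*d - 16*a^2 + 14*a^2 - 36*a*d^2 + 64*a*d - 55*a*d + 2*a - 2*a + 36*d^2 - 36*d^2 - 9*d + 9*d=16*a^3 - 2*a^2 - 36*a*d^2 + d*(-64*a^2 + 9*a)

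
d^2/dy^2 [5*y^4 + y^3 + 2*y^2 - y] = 60*y^2 + 6*y + 4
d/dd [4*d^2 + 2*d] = 8*d + 2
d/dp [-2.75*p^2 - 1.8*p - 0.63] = -5.5*p - 1.8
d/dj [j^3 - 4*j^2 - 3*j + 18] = 3*j^2 - 8*j - 3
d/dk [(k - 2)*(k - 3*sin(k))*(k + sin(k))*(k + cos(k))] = (2 - k)*(k - 3*sin(k))*(k + sin(k))*(sin(k) - 1) + (2 - k)*(k + sin(k))*(k + cos(k))*(3*cos(k) - 1) + (k - 2)*(k - 3*sin(k))*(k + cos(k))*(cos(k) + 1) + (k - 3*sin(k))*(k + sin(k))*(k + cos(k))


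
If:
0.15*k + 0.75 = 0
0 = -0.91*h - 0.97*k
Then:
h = 5.33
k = -5.00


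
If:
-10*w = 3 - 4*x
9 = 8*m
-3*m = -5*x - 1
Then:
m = 9/8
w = -11/100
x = 19/40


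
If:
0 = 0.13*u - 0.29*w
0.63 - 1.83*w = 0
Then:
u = 0.77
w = 0.34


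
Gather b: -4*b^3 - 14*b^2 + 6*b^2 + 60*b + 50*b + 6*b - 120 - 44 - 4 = -4*b^3 - 8*b^2 + 116*b - 168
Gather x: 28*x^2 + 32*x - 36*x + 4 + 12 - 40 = 28*x^2 - 4*x - 24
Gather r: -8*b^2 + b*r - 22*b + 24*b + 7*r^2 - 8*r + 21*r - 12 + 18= -8*b^2 + 2*b + 7*r^2 + r*(b + 13) + 6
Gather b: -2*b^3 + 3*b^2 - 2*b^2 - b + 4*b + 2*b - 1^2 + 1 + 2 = -2*b^3 + b^2 + 5*b + 2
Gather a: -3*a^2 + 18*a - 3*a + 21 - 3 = -3*a^2 + 15*a + 18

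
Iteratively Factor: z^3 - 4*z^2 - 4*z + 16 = (z - 4)*(z^2 - 4) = (z - 4)*(z - 2)*(z + 2)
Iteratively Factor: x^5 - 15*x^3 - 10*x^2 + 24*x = (x + 3)*(x^4 - 3*x^3 - 6*x^2 + 8*x) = (x + 2)*(x + 3)*(x^3 - 5*x^2 + 4*x) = (x - 1)*(x + 2)*(x + 3)*(x^2 - 4*x) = (x - 4)*(x - 1)*(x + 2)*(x + 3)*(x)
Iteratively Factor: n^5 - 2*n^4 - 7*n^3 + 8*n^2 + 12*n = (n)*(n^4 - 2*n^3 - 7*n^2 + 8*n + 12) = n*(n + 2)*(n^3 - 4*n^2 + n + 6) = n*(n + 1)*(n + 2)*(n^2 - 5*n + 6) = n*(n - 3)*(n + 1)*(n + 2)*(n - 2)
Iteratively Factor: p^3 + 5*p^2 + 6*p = (p + 2)*(p^2 + 3*p) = p*(p + 2)*(p + 3)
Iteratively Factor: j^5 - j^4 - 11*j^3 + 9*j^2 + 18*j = (j - 2)*(j^4 + j^3 - 9*j^2 - 9*j) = j*(j - 2)*(j^3 + j^2 - 9*j - 9) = j*(j - 2)*(j + 1)*(j^2 - 9) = j*(j - 2)*(j + 1)*(j + 3)*(j - 3)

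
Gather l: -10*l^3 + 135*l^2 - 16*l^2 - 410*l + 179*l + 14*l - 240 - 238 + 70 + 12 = -10*l^3 + 119*l^2 - 217*l - 396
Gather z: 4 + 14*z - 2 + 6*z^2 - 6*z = 6*z^2 + 8*z + 2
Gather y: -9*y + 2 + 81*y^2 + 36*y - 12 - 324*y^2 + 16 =-243*y^2 + 27*y + 6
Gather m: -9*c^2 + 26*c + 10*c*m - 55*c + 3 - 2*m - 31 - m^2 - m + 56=-9*c^2 - 29*c - m^2 + m*(10*c - 3) + 28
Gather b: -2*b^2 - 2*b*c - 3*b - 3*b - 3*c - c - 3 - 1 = -2*b^2 + b*(-2*c - 6) - 4*c - 4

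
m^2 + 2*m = m*(m + 2)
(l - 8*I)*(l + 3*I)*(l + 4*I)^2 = l^4 + 3*I*l^3 + 48*l^2 + 272*I*l - 384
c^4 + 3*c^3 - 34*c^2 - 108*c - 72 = (c - 6)*(c + 1)*(c + 2)*(c + 6)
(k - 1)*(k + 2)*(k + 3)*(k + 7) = k^4 + 11*k^3 + 29*k^2 + k - 42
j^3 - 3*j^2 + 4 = (j - 2)^2*(j + 1)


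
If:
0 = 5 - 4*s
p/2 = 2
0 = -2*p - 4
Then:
No Solution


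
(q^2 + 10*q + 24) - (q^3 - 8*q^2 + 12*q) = -q^3 + 9*q^2 - 2*q + 24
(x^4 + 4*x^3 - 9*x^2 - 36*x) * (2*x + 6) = 2*x^5 + 14*x^4 + 6*x^3 - 126*x^2 - 216*x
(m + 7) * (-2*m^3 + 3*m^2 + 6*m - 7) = -2*m^4 - 11*m^3 + 27*m^2 + 35*m - 49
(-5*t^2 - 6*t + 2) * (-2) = 10*t^2 + 12*t - 4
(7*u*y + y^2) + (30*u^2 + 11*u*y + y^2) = 30*u^2 + 18*u*y + 2*y^2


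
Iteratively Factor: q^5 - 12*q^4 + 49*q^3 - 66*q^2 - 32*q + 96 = (q - 4)*(q^4 - 8*q^3 + 17*q^2 + 2*q - 24) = (q - 4)*(q - 3)*(q^3 - 5*q^2 + 2*q + 8) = (q - 4)*(q - 3)*(q + 1)*(q^2 - 6*q + 8) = (q - 4)^2*(q - 3)*(q + 1)*(q - 2)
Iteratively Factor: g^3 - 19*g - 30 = (g - 5)*(g^2 + 5*g + 6) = (g - 5)*(g + 2)*(g + 3)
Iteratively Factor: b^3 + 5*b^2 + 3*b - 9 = (b - 1)*(b^2 + 6*b + 9) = (b - 1)*(b + 3)*(b + 3)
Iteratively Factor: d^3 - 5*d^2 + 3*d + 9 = (d + 1)*(d^2 - 6*d + 9) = (d - 3)*(d + 1)*(d - 3)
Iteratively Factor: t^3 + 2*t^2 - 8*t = (t)*(t^2 + 2*t - 8) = t*(t - 2)*(t + 4)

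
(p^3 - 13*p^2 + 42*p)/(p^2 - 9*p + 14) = p*(p - 6)/(p - 2)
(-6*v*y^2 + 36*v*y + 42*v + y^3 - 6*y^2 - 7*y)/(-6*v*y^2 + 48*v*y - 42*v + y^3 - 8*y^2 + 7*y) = (y + 1)/(y - 1)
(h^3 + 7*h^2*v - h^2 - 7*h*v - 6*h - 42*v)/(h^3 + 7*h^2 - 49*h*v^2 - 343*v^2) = (-h^2 + h + 6)/(-h^2 + 7*h*v - 7*h + 49*v)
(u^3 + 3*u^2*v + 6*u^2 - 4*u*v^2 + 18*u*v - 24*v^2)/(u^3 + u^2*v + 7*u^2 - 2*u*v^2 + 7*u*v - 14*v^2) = (u^2 + 4*u*v + 6*u + 24*v)/(u^2 + 2*u*v + 7*u + 14*v)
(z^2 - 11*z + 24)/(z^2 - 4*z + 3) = (z - 8)/(z - 1)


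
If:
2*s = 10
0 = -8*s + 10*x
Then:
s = 5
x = 4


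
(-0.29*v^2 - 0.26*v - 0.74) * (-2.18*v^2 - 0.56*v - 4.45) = 0.6322*v^4 + 0.7292*v^3 + 3.0493*v^2 + 1.5714*v + 3.293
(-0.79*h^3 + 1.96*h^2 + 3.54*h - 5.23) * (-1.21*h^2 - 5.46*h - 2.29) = 0.9559*h^5 + 1.9418*h^4 - 13.1759*h^3 - 17.4885*h^2 + 20.4492*h + 11.9767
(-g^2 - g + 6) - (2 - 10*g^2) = 9*g^2 - g + 4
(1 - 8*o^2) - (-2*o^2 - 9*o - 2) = -6*o^2 + 9*o + 3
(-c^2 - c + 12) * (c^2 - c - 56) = -c^4 + 69*c^2 + 44*c - 672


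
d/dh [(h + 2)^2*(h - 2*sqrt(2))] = (h + 2)*(3*h - 4*sqrt(2) + 2)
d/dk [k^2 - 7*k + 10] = 2*k - 7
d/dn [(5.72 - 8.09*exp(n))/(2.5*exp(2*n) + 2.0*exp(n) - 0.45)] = (20.225*exp(2*n) - 28.6*exp(n) - 7.7995)*exp(n)/(6.25*exp(4*n) + 10.0*exp(3*n) + 1.75*exp(2*n) - 1.8*exp(n) + 0.2025)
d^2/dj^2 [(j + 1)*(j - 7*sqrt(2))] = 2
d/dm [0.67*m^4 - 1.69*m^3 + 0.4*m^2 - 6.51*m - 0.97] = 2.68*m^3 - 5.07*m^2 + 0.8*m - 6.51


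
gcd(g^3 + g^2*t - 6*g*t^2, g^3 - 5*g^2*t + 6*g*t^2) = -g^2 + 2*g*t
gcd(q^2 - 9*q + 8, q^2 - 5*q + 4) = q - 1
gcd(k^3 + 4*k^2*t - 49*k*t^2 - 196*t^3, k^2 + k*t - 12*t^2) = k + 4*t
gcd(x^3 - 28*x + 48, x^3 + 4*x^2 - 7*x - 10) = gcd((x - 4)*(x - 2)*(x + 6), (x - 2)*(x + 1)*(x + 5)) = x - 2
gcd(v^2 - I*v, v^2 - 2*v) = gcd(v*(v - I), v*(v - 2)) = v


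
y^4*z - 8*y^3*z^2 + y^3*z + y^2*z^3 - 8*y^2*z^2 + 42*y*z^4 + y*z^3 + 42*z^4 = (y - 7*z)*(y - 3*z)*(y + 2*z)*(y*z + z)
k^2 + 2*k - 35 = (k - 5)*(k + 7)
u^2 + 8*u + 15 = (u + 3)*(u + 5)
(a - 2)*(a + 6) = a^2 + 4*a - 12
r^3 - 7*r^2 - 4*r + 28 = (r - 7)*(r - 2)*(r + 2)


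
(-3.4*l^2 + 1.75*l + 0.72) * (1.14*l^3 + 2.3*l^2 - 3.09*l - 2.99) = -3.876*l^5 - 5.825*l^4 + 15.3518*l^3 + 6.4145*l^2 - 7.4573*l - 2.1528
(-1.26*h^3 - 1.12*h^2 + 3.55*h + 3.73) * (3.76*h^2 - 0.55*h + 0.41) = -4.7376*h^5 - 3.5182*h^4 + 13.4474*h^3 + 11.6131*h^2 - 0.596000000000001*h + 1.5293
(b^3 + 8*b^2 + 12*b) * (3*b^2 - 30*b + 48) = 3*b^5 - 6*b^4 - 156*b^3 + 24*b^2 + 576*b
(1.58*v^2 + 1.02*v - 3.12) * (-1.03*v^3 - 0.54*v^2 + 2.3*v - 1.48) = -1.6274*v^5 - 1.9038*v^4 + 6.2968*v^3 + 1.6924*v^2 - 8.6856*v + 4.6176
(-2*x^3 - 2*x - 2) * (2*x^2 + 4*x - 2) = -4*x^5 - 8*x^4 - 12*x^2 - 4*x + 4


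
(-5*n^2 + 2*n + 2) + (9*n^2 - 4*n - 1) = 4*n^2 - 2*n + 1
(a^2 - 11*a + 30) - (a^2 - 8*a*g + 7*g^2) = 8*a*g - 11*a - 7*g^2 + 30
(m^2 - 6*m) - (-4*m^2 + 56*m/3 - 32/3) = 5*m^2 - 74*m/3 + 32/3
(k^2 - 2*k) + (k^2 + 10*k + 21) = 2*k^2 + 8*k + 21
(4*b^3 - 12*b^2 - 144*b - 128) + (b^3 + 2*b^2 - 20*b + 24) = 5*b^3 - 10*b^2 - 164*b - 104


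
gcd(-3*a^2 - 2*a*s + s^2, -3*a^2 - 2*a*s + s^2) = -3*a^2 - 2*a*s + s^2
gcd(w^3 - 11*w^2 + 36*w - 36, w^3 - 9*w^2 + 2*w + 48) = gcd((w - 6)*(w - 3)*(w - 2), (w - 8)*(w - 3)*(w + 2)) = w - 3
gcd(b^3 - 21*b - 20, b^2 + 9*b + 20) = b + 4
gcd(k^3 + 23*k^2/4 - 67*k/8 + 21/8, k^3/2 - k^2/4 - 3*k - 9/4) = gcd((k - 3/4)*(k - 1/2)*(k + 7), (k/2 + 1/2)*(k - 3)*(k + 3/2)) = 1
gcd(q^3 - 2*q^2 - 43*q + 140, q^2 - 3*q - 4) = q - 4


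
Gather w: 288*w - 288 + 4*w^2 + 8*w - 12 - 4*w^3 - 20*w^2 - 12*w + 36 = -4*w^3 - 16*w^2 + 284*w - 264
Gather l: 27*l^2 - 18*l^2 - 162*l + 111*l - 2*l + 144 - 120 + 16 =9*l^2 - 53*l + 40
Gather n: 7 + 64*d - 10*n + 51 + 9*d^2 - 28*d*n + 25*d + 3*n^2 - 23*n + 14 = 9*d^2 + 89*d + 3*n^2 + n*(-28*d - 33) + 72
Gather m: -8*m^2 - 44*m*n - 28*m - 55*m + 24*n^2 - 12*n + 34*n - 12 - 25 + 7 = -8*m^2 + m*(-44*n - 83) + 24*n^2 + 22*n - 30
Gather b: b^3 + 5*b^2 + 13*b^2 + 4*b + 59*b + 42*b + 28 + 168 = b^3 + 18*b^2 + 105*b + 196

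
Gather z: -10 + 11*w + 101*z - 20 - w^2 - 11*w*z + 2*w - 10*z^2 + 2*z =-w^2 + 13*w - 10*z^2 + z*(103 - 11*w) - 30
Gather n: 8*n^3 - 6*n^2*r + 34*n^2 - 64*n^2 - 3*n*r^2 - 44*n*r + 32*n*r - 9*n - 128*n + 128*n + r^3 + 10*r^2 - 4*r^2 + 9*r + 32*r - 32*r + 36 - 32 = 8*n^3 + n^2*(-6*r - 30) + n*(-3*r^2 - 12*r - 9) + r^3 + 6*r^2 + 9*r + 4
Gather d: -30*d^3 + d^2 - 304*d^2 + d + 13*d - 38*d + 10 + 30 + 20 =-30*d^3 - 303*d^2 - 24*d + 60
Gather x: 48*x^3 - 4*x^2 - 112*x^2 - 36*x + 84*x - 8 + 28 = 48*x^3 - 116*x^2 + 48*x + 20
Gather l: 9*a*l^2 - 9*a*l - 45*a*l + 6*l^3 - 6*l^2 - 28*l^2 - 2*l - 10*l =6*l^3 + l^2*(9*a - 34) + l*(-54*a - 12)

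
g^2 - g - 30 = (g - 6)*(g + 5)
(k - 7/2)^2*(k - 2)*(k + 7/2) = k^4 - 11*k^3/2 - 21*k^2/4 + 539*k/8 - 343/4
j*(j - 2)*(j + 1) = j^3 - j^2 - 2*j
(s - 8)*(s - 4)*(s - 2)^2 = s^4 - 16*s^3 + 84*s^2 - 176*s + 128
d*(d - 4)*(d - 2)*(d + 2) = d^4 - 4*d^3 - 4*d^2 + 16*d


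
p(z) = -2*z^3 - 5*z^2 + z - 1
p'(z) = -6*z^2 - 10*z + 1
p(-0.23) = -1.47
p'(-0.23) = 2.98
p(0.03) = -0.97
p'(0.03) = 0.69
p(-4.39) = 67.46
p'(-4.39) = -70.73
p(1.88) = -30.08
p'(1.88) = -39.01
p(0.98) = -6.70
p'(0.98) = -14.56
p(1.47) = -16.69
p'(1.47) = -26.67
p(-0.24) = -1.50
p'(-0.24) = 3.05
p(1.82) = -27.80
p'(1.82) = -37.07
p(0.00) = -1.00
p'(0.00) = 1.00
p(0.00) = -1.00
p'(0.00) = 1.00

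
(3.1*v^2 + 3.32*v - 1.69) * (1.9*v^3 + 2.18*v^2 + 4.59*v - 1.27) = 5.89*v^5 + 13.066*v^4 + 18.2556*v^3 + 7.6176*v^2 - 11.9735*v + 2.1463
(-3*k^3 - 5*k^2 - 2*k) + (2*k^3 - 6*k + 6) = -k^3 - 5*k^2 - 8*k + 6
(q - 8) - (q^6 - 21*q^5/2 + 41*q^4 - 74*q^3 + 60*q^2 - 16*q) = -q^6 + 21*q^5/2 - 41*q^4 + 74*q^3 - 60*q^2 + 17*q - 8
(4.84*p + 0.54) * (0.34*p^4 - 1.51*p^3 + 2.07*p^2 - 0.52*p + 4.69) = 1.6456*p^5 - 7.1248*p^4 + 9.2034*p^3 - 1.399*p^2 + 22.4188*p + 2.5326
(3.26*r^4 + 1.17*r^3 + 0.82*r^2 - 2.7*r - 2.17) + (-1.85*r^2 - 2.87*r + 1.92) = 3.26*r^4 + 1.17*r^3 - 1.03*r^2 - 5.57*r - 0.25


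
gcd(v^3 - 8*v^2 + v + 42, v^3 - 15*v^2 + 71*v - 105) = v^2 - 10*v + 21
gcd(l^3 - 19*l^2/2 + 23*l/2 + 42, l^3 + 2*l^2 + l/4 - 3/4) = l + 3/2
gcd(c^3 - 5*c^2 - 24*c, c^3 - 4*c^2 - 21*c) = c^2 + 3*c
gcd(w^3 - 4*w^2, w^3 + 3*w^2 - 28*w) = w^2 - 4*w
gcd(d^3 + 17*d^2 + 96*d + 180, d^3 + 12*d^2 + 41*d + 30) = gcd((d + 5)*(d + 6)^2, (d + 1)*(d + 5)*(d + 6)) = d^2 + 11*d + 30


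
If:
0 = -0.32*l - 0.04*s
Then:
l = -0.125*s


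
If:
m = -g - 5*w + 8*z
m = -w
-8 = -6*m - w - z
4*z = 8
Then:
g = 104/5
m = 6/5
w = -6/5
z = 2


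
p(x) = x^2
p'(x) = 2*x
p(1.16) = 1.35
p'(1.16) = 2.32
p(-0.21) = 0.04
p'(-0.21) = -0.42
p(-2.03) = 4.12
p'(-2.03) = -4.06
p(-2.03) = 4.12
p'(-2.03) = -4.06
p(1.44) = 2.07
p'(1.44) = 2.88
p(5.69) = 32.38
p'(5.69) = 11.38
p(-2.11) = 4.45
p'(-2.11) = -4.22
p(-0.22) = 0.05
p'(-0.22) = -0.44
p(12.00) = 144.00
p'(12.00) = 24.00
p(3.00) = 9.00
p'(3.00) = 6.00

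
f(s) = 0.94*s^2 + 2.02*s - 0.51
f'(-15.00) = -26.18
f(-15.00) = 180.69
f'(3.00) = 7.66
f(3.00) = 14.01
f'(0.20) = 2.40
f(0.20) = -0.07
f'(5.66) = 12.66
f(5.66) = 41.04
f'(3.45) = 8.51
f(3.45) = 17.65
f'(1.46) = 4.76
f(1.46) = 4.44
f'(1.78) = 5.37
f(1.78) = 6.06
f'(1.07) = 4.03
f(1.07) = 2.73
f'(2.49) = 6.70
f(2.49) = 10.35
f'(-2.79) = -3.23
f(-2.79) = 1.17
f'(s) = 1.88*s + 2.02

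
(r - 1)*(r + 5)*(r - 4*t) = r^3 - 4*r^2*t + 4*r^2 - 16*r*t - 5*r + 20*t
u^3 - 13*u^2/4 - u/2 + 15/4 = (u - 3)*(u - 5/4)*(u + 1)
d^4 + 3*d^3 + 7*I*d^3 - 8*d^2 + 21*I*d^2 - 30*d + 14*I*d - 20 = (d + 1)*(d + 2)*(d + 2*I)*(d + 5*I)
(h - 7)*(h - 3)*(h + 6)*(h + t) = h^4 + h^3*t - 4*h^3 - 4*h^2*t - 39*h^2 - 39*h*t + 126*h + 126*t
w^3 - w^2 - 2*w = w*(w - 2)*(w + 1)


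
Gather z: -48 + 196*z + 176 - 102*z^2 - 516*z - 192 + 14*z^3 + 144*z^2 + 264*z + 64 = 14*z^3 + 42*z^2 - 56*z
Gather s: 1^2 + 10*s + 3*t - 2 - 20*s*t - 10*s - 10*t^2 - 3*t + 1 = -20*s*t - 10*t^2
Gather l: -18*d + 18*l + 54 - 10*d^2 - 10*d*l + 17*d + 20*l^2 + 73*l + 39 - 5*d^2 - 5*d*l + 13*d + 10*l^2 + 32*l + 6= -15*d^2 + 12*d + 30*l^2 + l*(123 - 15*d) + 99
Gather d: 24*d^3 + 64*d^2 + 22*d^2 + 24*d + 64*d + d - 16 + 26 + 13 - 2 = 24*d^3 + 86*d^2 + 89*d + 21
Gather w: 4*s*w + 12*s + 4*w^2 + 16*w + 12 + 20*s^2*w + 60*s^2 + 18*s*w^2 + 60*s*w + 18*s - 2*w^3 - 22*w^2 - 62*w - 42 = 60*s^2 + 30*s - 2*w^3 + w^2*(18*s - 18) + w*(20*s^2 + 64*s - 46) - 30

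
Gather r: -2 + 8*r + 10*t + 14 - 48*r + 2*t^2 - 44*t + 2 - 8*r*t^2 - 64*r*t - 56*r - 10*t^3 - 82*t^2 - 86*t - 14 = r*(-8*t^2 - 64*t - 96) - 10*t^3 - 80*t^2 - 120*t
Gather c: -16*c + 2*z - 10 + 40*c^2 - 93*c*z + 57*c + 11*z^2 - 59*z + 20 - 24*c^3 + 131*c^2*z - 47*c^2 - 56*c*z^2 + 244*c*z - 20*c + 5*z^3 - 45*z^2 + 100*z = -24*c^3 + c^2*(131*z - 7) + c*(-56*z^2 + 151*z + 21) + 5*z^3 - 34*z^2 + 43*z + 10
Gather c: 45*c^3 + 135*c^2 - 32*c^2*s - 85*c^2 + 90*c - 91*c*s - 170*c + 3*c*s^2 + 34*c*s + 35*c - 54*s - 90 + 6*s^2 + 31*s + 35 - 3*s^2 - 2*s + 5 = 45*c^3 + c^2*(50 - 32*s) + c*(3*s^2 - 57*s - 45) + 3*s^2 - 25*s - 50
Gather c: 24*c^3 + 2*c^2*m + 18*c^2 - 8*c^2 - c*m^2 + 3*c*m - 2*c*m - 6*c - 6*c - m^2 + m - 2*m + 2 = 24*c^3 + c^2*(2*m + 10) + c*(-m^2 + m - 12) - m^2 - m + 2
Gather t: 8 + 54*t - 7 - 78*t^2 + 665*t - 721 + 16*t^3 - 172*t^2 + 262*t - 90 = 16*t^3 - 250*t^2 + 981*t - 810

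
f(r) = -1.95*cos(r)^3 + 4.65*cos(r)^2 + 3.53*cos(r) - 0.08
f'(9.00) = 4.04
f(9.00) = 2.04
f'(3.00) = 1.61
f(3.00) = 2.87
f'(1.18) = -5.75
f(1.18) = 1.83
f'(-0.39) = 2.71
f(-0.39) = 5.62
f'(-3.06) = -0.94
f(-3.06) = 2.95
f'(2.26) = 3.67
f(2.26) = 0.06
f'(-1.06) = 5.83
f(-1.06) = 2.53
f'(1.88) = -0.15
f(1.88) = -0.67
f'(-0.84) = 5.31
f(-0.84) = 3.77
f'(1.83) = -0.74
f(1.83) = -0.65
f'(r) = 5.85*sin(r)*cos(r)^2 - 9.3*sin(r)*cos(r) - 3.53*sin(r)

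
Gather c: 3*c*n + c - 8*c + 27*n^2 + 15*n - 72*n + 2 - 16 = c*(3*n - 7) + 27*n^2 - 57*n - 14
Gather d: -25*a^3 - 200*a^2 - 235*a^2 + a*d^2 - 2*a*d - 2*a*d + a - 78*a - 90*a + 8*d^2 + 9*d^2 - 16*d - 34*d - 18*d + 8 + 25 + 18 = -25*a^3 - 435*a^2 - 167*a + d^2*(a + 17) + d*(-4*a - 68) + 51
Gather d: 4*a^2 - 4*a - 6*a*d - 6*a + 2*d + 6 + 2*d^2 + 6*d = 4*a^2 - 10*a + 2*d^2 + d*(8 - 6*a) + 6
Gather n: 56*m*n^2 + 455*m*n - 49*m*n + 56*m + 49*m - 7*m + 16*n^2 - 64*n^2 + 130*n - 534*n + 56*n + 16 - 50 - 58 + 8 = 98*m + n^2*(56*m - 48) + n*(406*m - 348) - 84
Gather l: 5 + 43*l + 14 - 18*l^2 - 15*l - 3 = -18*l^2 + 28*l + 16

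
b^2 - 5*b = b*(b - 5)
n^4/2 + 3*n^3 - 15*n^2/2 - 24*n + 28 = (n/2 + sqrt(2))*(n - 1)*(n + 7)*(n - 2*sqrt(2))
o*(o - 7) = o^2 - 7*o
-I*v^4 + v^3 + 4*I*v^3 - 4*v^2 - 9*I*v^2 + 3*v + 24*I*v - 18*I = (v - 3)*(v - 2*I)*(v + 3*I)*(-I*v + I)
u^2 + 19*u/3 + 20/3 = (u + 4/3)*(u + 5)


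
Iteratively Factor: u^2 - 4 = (u - 2)*(u + 2)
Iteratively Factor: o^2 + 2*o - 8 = (o + 4)*(o - 2)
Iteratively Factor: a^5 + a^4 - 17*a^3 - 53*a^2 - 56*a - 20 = (a - 5)*(a^4 + 6*a^3 + 13*a^2 + 12*a + 4) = (a - 5)*(a + 2)*(a^3 + 4*a^2 + 5*a + 2) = (a - 5)*(a + 1)*(a + 2)*(a^2 + 3*a + 2) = (a - 5)*(a + 1)*(a + 2)^2*(a + 1)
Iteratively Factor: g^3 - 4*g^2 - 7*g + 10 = (g + 2)*(g^2 - 6*g + 5) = (g - 5)*(g + 2)*(g - 1)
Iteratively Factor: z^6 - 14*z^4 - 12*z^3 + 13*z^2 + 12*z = (z + 1)*(z^5 - z^4 - 13*z^3 + z^2 + 12*z) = (z + 1)^2*(z^4 - 2*z^3 - 11*z^2 + 12*z) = (z + 1)^2*(z + 3)*(z^3 - 5*z^2 + 4*z) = (z - 1)*(z + 1)^2*(z + 3)*(z^2 - 4*z) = z*(z - 1)*(z + 1)^2*(z + 3)*(z - 4)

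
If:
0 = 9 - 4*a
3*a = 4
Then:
No Solution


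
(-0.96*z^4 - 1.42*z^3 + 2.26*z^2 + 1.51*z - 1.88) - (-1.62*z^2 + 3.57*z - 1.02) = -0.96*z^4 - 1.42*z^3 + 3.88*z^2 - 2.06*z - 0.86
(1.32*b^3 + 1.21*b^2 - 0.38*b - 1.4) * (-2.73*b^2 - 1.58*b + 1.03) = -3.6036*b^5 - 5.3889*b^4 + 0.4852*b^3 + 5.6687*b^2 + 1.8206*b - 1.442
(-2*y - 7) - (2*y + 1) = -4*y - 8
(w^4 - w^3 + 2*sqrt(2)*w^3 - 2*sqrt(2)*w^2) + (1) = w^4 - w^3 + 2*sqrt(2)*w^3 - 2*sqrt(2)*w^2 + 1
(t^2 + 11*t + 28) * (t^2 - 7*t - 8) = t^4 + 4*t^3 - 57*t^2 - 284*t - 224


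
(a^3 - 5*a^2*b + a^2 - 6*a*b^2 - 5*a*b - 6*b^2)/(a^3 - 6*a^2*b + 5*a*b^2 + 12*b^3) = (a^2 - 6*a*b + a - 6*b)/(a^2 - 7*a*b + 12*b^2)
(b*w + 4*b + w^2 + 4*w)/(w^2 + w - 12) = (b + w)/(w - 3)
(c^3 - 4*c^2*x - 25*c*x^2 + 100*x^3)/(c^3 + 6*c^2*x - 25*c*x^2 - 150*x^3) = (c - 4*x)/(c + 6*x)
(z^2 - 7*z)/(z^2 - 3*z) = (z - 7)/(z - 3)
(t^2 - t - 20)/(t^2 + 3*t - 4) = (t - 5)/(t - 1)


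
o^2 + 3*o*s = o*(o + 3*s)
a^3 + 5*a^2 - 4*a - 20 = (a - 2)*(a + 2)*(a + 5)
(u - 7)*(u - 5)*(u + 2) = u^3 - 10*u^2 + 11*u + 70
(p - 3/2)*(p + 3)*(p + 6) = p^3 + 15*p^2/2 + 9*p/2 - 27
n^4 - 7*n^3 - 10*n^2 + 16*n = n*(n - 8)*(n - 1)*(n + 2)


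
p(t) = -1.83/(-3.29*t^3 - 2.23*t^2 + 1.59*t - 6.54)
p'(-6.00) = -0.00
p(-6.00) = -0.00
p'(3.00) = -0.02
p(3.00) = 0.02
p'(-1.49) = -2.82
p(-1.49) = 0.61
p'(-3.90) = -0.01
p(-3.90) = -0.01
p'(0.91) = -0.22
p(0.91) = 0.19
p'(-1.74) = -23.16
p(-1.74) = -1.44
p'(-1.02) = -0.15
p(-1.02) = 0.26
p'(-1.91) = -1.74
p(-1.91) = -0.35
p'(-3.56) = -0.02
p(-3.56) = -0.02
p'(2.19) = -0.04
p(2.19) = 0.04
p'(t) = -1.83*(9.87*t^2 + 4.46*t - 1.59)/(-3.29*t^3 - 2.23*t^2 + 1.59*t - 6.54)^2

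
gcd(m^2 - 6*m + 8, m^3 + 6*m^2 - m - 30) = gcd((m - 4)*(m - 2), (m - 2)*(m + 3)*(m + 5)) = m - 2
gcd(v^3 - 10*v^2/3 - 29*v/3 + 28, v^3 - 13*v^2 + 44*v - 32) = v - 4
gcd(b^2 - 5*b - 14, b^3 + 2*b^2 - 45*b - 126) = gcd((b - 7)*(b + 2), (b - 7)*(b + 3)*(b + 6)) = b - 7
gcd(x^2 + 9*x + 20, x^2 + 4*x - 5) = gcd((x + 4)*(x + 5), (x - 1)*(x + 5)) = x + 5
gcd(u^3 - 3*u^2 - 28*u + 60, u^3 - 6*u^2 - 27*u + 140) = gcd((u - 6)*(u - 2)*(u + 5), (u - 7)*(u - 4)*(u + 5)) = u + 5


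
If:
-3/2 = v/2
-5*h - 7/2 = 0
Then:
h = -7/10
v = -3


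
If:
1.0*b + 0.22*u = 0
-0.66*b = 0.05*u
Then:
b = 0.00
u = 0.00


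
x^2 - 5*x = x*(x - 5)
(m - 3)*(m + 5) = m^2 + 2*m - 15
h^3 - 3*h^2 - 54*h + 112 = (h - 8)*(h - 2)*(h + 7)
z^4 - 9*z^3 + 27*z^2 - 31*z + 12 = (z - 4)*(z - 3)*(z - 1)^2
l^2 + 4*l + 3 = (l + 1)*(l + 3)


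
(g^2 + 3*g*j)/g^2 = (g + 3*j)/g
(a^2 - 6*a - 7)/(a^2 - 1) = (a - 7)/(a - 1)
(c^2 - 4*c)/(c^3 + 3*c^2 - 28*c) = 1/(c + 7)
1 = 1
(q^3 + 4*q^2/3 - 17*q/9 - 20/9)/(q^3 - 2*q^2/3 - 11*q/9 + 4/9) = (3*q + 5)/(3*q - 1)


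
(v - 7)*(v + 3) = v^2 - 4*v - 21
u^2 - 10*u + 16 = (u - 8)*(u - 2)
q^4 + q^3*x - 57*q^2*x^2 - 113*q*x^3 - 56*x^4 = (q - 8*x)*(q + x)^2*(q + 7*x)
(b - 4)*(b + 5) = b^2 + b - 20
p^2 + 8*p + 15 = (p + 3)*(p + 5)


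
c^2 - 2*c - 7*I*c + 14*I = (c - 2)*(c - 7*I)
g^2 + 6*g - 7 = (g - 1)*(g + 7)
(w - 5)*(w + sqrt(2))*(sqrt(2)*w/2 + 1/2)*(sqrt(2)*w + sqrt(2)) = w^4 - 4*w^3 + 3*sqrt(2)*w^3/2 - 6*sqrt(2)*w^2 - 4*w^2 - 15*sqrt(2)*w/2 - 4*w - 5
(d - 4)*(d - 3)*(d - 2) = d^3 - 9*d^2 + 26*d - 24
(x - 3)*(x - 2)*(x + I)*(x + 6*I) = x^4 - 5*x^3 + 7*I*x^3 - 35*I*x^2 + 30*x + 42*I*x - 36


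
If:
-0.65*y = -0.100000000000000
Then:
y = 0.15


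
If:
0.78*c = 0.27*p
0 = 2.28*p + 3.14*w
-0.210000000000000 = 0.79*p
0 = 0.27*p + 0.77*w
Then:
No Solution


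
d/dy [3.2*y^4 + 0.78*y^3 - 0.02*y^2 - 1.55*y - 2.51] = 12.8*y^3 + 2.34*y^2 - 0.04*y - 1.55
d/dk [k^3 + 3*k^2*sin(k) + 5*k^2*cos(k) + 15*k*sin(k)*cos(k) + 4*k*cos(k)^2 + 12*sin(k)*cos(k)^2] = -5*k^2*sin(k) + 3*k^2*cos(k) + 3*k^2 + 6*k*sin(k) - 4*k*sin(2*k) + 10*k*cos(k) + 15*k*cos(2*k) + 15*sin(2*k)/2 + 3*cos(k) + 2*cos(2*k) + 9*cos(3*k) + 2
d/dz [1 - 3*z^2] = -6*z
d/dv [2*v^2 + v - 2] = 4*v + 1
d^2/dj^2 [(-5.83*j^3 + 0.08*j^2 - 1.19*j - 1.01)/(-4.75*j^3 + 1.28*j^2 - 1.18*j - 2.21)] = (67.2828*j^6 - 34.9666499999998*j^5 - 501.6684*j^4 - 46.95858*j^3 - 16.146276*j^2 + 118.275576*j + 1.538804)/(107.171875*j^9 - 86.64*j^8 + 103.21845*j^7 + 104.445823*j^6 - 54.979164*j^5 + 79.838076*j^4 + 51.213553*j^3 - 9.523332*j^2 + 17.289714*j + 10.793861)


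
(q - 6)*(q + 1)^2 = q^3 - 4*q^2 - 11*q - 6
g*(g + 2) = g^2 + 2*g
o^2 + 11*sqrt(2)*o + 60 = (o + 5*sqrt(2))*(o + 6*sqrt(2))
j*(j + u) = j^2 + j*u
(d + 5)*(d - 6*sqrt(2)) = d^2 - 6*sqrt(2)*d + 5*d - 30*sqrt(2)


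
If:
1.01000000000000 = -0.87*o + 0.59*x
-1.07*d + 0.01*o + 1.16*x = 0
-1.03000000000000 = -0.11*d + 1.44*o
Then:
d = 0.80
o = -0.65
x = 0.75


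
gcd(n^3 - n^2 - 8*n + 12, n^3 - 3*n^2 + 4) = n^2 - 4*n + 4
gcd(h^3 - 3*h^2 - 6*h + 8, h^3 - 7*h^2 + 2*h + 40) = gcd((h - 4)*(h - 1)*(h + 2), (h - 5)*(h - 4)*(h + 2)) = h^2 - 2*h - 8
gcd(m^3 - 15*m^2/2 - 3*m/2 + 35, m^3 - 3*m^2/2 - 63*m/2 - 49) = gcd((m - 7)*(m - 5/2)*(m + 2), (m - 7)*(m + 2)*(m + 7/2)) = m^2 - 5*m - 14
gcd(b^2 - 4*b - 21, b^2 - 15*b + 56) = b - 7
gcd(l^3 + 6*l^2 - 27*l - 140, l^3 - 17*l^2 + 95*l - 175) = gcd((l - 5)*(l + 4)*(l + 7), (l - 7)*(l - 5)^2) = l - 5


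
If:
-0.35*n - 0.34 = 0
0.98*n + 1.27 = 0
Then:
No Solution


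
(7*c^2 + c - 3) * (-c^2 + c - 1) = -7*c^4 + 6*c^3 - 3*c^2 - 4*c + 3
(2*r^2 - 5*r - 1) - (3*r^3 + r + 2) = -3*r^3 + 2*r^2 - 6*r - 3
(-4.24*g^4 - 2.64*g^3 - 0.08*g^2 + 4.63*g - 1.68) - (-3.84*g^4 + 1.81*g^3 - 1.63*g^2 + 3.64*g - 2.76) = -0.4*g^4 - 4.45*g^3 + 1.55*g^2 + 0.99*g + 1.08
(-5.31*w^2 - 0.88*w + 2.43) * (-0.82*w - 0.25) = 4.3542*w^3 + 2.0491*w^2 - 1.7726*w - 0.6075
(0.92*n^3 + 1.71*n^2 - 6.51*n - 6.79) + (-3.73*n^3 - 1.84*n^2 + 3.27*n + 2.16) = -2.81*n^3 - 0.13*n^2 - 3.24*n - 4.63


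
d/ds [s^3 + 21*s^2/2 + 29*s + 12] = 3*s^2 + 21*s + 29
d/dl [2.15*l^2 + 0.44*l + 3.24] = 4.3*l + 0.44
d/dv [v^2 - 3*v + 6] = 2*v - 3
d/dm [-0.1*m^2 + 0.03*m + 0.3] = 0.03 - 0.2*m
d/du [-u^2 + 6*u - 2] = 6 - 2*u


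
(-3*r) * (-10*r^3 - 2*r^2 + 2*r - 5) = 30*r^4 + 6*r^3 - 6*r^2 + 15*r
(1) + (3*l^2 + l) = 3*l^2 + l + 1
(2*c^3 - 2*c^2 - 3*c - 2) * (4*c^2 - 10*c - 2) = 8*c^5 - 28*c^4 + 4*c^3 + 26*c^2 + 26*c + 4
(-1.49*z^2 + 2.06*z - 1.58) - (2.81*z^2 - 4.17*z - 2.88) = -4.3*z^2 + 6.23*z + 1.3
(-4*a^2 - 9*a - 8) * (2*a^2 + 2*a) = -8*a^4 - 26*a^3 - 34*a^2 - 16*a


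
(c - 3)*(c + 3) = c^2 - 9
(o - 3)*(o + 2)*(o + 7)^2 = o^4 + 13*o^3 + 29*o^2 - 133*o - 294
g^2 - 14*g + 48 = (g - 8)*(g - 6)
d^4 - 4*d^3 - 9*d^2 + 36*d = d*(d - 4)*(d - 3)*(d + 3)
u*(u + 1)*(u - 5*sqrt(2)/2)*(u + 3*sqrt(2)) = u^4 + sqrt(2)*u^3/2 + u^3 - 15*u^2 + sqrt(2)*u^2/2 - 15*u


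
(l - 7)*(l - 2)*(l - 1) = l^3 - 10*l^2 + 23*l - 14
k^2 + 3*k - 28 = (k - 4)*(k + 7)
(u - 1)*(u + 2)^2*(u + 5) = u^4 + 8*u^3 + 15*u^2 - 4*u - 20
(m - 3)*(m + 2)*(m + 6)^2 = m^4 + 11*m^3 + 18*m^2 - 108*m - 216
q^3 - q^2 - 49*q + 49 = (q - 7)*(q - 1)*(q + 7)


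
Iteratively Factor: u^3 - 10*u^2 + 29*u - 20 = (u - 5)*(u^2 - 5*u + 4) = (u - 5)*(u - 4)*(u - 1)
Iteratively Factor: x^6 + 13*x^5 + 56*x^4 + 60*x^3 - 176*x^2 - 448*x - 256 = (x + 4)*(x^5 + 9*x^4 + 20*x^3 - 20*x^2 - 96*x - 64) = (x - 2)*(x + 4)*(x^4 + 11*x^3 + 42*x^2 + 64*x + 32) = (x - 2)*(x + 1)*(x + 4)*(x^3 + 10*x^2 + 32*x + 32) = (x - 2)*(x + 1)*(x + 4)^2*(x^2 + 6*x + 8) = (x - 2)*(x + 1)*(x + 4)^3*(x + 2)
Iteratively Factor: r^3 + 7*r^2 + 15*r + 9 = (r + 1)*(r^2 + 6*r + 9) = (r + 1)*(r + 3)*(r + 3)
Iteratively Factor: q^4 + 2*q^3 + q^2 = (q + 1)*(q^3 + q^2) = q*(q + 1)*(q^2 + q) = q*(q + 1)^2*(q)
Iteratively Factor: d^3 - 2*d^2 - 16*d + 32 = (d + 4)*(d^2 - 6*d + 8) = (d - 4)*(d + 4)*(d - 2)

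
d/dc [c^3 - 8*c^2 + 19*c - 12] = 3*c^2 - 16*c + 19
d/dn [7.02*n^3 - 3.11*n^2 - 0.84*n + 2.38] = 21.06*n^2 - 6.22*n - 0.84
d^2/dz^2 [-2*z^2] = -4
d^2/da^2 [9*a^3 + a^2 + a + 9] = 54*a + 2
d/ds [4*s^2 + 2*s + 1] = 8*s + 2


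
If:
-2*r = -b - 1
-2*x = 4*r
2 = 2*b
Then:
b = 1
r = 1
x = -2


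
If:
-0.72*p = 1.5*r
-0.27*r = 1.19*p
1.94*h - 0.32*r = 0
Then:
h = 0.00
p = 0.00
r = 0.00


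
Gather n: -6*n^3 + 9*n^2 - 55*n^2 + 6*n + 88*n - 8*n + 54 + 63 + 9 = -6*n^3 - 46*n^2 + 86*n + 126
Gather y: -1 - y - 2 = -y - 3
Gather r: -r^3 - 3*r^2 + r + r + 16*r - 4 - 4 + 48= -r^3 - 3*r^2 + 18*r + 40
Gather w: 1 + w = w + 1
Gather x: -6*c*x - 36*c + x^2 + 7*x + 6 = -36*c + x^2 + x*(7 - 6*c) + 6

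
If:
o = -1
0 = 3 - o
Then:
No Solution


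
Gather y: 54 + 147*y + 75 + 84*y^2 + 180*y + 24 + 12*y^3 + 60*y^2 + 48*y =12*y^3 + 144*y^2 + 375*y + 153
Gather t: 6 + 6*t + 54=6*t + 60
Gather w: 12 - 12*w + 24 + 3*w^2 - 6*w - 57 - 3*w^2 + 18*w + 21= 0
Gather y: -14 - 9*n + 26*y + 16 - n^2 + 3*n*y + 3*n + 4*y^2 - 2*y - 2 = -n^2 - 6*n + 4*y^2 + y*(3*n + 24)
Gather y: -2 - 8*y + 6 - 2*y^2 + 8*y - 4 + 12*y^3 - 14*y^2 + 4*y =12*y^3 - 16*y^2 + 4*y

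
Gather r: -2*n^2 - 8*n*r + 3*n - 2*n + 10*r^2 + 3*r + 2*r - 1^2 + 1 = -2*n^2 + n + 10*r^2 + r*(5 - 8*n)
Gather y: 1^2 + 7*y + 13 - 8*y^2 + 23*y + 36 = -8*y^2 + 30*y + 50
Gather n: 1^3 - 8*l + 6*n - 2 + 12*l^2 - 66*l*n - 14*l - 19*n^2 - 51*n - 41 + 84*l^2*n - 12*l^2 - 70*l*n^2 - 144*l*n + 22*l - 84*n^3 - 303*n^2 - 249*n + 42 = -84*n^3 + n^2*(-70*l - 322) + n*(84*l^2 - 210*l - 294)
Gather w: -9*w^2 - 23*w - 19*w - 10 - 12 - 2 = -9*w^2 - 42*w - 24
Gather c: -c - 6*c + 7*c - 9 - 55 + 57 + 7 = 0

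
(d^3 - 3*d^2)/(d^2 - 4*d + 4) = d^2*(d - 3)/(d^2 - 4*d + 4)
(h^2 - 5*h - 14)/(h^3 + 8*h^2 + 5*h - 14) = (h - 7)/(h^2 + 6*h - 7)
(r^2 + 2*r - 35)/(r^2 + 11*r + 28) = (r - 5)/(r + 4)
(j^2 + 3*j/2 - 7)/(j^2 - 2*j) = (j + 7/2)/j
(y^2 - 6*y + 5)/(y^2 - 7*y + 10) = (y - 1)/(y - 2)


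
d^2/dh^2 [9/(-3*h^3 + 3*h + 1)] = 162*(h*(-3*h^3 + 3*h + 1) + (3*h^2 - 1)^2)/(-3*h^3 + 3*h + 1)^3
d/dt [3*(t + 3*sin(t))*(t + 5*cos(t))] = -3*(t + 3*sin(t))*(5*sin(t) - 1) + 3*(t + 5*cos(t))*(3*cos(t) + 1)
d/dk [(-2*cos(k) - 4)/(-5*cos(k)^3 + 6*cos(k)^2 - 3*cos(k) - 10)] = 64*(5*cos(k)^3 + 12*cos(k)^2 - 12*cos(k) - 2)*sin(k)/(24*sin(k)^2 + 27*cos(k) + 5*cos(3*k) + 16)^2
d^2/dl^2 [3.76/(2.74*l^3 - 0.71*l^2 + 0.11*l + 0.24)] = ((5.3392 - 61.8144*l)*(2.74*l^3 - 0.71*l^2 + 0.11*l + 0.24) + 3.76*(8.22*l^2 - 1.42*l + 0.11)*(16.44*l^2 - 2.84*l + 0.22))/(2.74*l^3 - 0.71*l^2 + 0.11*l + 0.24)^3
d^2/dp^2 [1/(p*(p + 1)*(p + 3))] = 2*(6*p^4 + 32*p^3 + 57*p^2 + 36*p + 9)/(p^3*(p^6 + 12*p^5 + 57*p^4 + 136*p^3 + 171*p^2 + 108*p + 27))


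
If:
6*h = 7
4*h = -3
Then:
No Solution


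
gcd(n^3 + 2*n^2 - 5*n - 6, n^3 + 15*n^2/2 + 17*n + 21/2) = n^2 + 4*n + 3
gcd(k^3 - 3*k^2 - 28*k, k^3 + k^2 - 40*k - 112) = k^2 - 3*k - 28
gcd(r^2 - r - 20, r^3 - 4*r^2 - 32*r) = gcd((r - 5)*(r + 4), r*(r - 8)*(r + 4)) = r + 4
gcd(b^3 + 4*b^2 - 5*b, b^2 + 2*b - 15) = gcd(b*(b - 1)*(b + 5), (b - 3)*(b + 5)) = b + 5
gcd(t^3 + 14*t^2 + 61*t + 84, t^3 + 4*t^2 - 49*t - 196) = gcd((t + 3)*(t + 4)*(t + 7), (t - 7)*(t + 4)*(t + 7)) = t^2 + 11*t + 28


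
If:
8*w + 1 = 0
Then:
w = -1/8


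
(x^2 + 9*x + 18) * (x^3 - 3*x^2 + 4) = x^5 + 6*x^4 - 9*x^3 - 50*x^2 + 36*x + 72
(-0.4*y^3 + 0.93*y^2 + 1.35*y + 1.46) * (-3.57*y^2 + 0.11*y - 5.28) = 1.428*y^5 - 3.3641*y^4 - 2.6052*y^3 - 9.9741*y^2 - 6.9674*y - 7.7088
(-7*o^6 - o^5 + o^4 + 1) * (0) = 0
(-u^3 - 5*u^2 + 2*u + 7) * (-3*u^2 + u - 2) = 3*u^5 + 14*u^4 - 9*u^3 - 9*u^2 + 3*u - 14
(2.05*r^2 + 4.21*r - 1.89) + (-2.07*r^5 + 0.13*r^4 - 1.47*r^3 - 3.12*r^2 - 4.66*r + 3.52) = -2.07*r^5 + 0.13*r^4 - 1.47*r^3 - 1.07*r^2 - 0.45*r + 1.63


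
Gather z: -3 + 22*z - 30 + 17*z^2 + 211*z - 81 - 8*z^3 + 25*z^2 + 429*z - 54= -8*z^3 + 42*z^2 + 662*z - 168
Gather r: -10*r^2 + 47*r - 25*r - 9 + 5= -10*r^2 + 22*r - 4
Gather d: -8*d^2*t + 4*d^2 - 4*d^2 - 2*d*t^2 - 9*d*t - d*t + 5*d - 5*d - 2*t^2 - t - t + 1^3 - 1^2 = -8*d^2*t + d*(-2*t^2 - 10*t) - 2*t^2 - 2*t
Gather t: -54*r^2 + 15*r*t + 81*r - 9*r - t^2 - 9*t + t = -54*r^2 + 72*r - t^2 + t*(15*r - 8)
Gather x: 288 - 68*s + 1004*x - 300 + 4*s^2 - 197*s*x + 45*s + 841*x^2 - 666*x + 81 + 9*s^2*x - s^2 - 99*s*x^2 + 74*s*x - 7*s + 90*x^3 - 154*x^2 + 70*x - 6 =3*s^2 - 30*s + 90*x^3 + x^2*(687 - 99*s) + x*(9*s^2 - 123*s + 408) + 63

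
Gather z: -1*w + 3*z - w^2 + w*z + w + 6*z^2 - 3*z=-w^2 + w*z + 6*z^2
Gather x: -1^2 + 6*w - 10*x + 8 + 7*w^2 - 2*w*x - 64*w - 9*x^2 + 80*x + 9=7*w^2 - 58*w - 9*x^2 + x*(70 - 2*w) + 16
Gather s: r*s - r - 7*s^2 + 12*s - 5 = -r - 7*s^2 + s*(r + 12) - 5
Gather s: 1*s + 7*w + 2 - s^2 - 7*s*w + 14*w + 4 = -s^2 + s*(1 - 7*w) + 21*w + 6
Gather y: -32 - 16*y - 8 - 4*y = -20*y - 40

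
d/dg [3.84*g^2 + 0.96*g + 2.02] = 7.68*g + 0.96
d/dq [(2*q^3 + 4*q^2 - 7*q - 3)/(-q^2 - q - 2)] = (-2*q^4 - 4*q^3 - 23*q^2 - 22*q + 11)/(q^4 + 2*q^3 + 5*q^2 + 4*q + 4)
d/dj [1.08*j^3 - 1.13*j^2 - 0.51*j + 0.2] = 3.24*j^2 - 2.26*j - 0.51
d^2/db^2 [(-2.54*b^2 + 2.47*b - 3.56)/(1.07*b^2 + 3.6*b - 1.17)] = (25.223966*b^3 - 43.53402*b^2 - 63.725562*b - 87.33546)/(1.225043*b^6 + 12.36492*b^5 + 37.583001*b^4 + 19.61496*b^3 - 41.095431*b^2 + 14.78412*b - 1.601613)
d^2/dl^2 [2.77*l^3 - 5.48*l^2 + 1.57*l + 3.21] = 16.62*l - 10.96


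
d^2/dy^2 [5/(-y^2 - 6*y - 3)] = 10*(y^2 + 6*y - 4*(y + 3)^2 + 3)/(y^2 + 6*y + 3)^3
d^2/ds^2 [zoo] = 0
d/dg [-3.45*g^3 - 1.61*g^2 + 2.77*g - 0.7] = -10.35*g^2 - 3.22*g + 2.77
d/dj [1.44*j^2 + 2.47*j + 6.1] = 2.88*j + 2.47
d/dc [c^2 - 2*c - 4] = 2*c - 2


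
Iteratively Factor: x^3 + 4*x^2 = (x)*(x^2 + 4*x) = x^2*(x + 4)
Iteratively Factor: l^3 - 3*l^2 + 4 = (l + 1)*(l^2 - 4*l + 4) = (l - 2)*(l + 1)*(l - 2)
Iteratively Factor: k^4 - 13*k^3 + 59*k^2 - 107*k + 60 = (k - 1)*(k^3 - 12*k^2 + 47*k - 60) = (k - 3)*(k - 1)*(k^2 - 9*k + 20) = (k - 5)*(k - 3)*(k - 1)*(k - 4)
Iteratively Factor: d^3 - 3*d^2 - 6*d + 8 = (d + 2)*(d^2 - 5*d + 4) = (d - 1)*(d + 2)*(d - 4)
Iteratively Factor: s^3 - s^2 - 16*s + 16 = (s + 4)*(s^2 - 5*s + 4) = (s - 1)*(s + 4)*(s - 4)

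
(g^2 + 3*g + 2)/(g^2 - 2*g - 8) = (g + 1)/(g - 4)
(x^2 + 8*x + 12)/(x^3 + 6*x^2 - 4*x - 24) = 1/(x - 2)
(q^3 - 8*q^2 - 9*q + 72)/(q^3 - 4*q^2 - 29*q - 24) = (q - 3)/(q + 1)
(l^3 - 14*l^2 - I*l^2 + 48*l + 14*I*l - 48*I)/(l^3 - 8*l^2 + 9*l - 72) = (l^2 - l*(6 + I) + 6*I)/(l^2 + 9)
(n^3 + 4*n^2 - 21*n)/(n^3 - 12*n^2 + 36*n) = (n^2 + 4*n - 21)/(n^2 - 12*n + 36)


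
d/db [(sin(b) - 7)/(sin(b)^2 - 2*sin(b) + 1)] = (13 - sin(b))*cos(b)/(sin(b) - 1)^3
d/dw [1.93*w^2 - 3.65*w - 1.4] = 3.86*w - 3.65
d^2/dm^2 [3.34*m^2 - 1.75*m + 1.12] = 6.68000000000000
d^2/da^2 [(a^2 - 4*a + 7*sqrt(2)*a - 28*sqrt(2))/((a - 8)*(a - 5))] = 2*(9*a^3 + 7*sqrt(2)*a^3 - 120*a^2 - 84*sqrt(2)*a^2 + 252*sqrt(2)*a + 480*a - 480 + 28*sqrt(2))/(a^6 - 39*a^5 + 627*a^4 - 5317*a^3 + 25080*a^2 - 62400*a + 64000)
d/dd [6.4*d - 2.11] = 6.40000000000000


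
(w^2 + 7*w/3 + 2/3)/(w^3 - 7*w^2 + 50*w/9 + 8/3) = 3*(w + 2)/(3*w^2 - 22*w + 24)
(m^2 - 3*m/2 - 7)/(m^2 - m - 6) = (m - 7/2)/(m - 3)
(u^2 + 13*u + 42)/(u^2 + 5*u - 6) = (u + 7)/(u - 1)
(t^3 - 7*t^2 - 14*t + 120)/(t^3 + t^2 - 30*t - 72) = (t - 5)/(t + 3)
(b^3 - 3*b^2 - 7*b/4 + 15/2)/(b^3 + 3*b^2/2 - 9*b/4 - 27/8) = 2*(2*b^2 - 9*b + 10)/(4*b^2 - 9)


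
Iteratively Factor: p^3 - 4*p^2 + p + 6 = (p + 1)*(p^2 - 5*p + 6) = (p - 2)*(p + 1)*(p - 3)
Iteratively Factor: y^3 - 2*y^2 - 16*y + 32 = (y - 2)*(y^2 - 16) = (y - 4)*(y - 2)*(y + 4)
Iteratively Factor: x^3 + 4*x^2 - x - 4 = (x + 4)*(x^2 - 1) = (x - 1)*(x + 4)*(x + 1)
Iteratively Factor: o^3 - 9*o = (o)*(o^2 - 9) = o*(o - 3)*(o + 3)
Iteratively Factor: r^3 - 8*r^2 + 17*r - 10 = (r - 1)*(r^2 - 7*r + 10) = (r - 5)*(r - 1)*(r - 2)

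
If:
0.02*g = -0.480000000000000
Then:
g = -24.00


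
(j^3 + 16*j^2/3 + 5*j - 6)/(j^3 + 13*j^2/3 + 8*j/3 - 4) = (j + 3)/(j + 2)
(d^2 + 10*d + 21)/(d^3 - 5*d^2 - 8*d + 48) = (d + 7)/(d^2 - 8*d + 16)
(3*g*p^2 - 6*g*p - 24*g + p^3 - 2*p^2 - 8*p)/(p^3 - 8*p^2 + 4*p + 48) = (3*g + p)/(p - 6)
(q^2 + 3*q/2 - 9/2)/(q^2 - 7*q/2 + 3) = (q + 3)/(q - 2)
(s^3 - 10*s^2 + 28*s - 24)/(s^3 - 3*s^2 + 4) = (s - 6)/(s + 1)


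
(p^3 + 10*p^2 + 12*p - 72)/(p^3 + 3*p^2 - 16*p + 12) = (p + 6)/(p - 1)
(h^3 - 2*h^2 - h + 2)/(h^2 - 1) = h - 2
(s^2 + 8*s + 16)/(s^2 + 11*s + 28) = (s + 4)/(s + 7)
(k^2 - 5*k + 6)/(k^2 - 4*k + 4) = (k - 3)/(k - 2)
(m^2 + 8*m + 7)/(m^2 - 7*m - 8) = (m + 7)/(m - 8)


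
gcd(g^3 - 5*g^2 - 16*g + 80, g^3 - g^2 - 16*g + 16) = g^2 - 16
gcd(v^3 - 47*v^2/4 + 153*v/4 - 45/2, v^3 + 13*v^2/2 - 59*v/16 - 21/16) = v - 3/4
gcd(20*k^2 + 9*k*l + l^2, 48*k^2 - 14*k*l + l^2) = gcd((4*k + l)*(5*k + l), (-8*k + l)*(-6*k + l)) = 1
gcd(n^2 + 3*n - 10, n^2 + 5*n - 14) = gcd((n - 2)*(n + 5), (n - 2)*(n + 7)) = n - 2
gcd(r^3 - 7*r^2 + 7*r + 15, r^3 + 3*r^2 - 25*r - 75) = r - 5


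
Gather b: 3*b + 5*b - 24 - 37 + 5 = 8*b - 56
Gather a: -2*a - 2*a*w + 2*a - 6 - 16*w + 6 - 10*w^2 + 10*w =-2*a*w - 10*w^2 - 6*w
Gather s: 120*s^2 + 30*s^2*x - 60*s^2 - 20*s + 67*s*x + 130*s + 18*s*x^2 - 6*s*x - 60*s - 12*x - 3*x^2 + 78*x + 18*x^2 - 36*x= s^2*(30*x + 60) + s*(18*x^2 + 61*x + 50) + 15*x^2 + 30*x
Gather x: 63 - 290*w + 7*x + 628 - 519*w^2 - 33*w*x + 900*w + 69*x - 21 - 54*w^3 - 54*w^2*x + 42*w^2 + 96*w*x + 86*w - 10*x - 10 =-54*w^3 - 477*w^2 + 696*w + x*(-54*w^2 + 63*w + 66) + 660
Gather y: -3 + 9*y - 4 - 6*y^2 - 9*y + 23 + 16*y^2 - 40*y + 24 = 10*y^2 - 40*y + 40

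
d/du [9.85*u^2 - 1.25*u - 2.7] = 19.7*u - 1.25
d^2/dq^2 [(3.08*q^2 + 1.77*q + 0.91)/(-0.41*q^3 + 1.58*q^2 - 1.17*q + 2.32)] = (-1.035496*q^6 - 1.785222*q^5 + 13.90884*q^4 - 50.11027*q^3 + 31.287294*q^2 + 43.828476*q - 38.584566)/(0.068921*q^9 - 0.796794*q^8 + 3.660603*q^7 - 9.661844*q^6 + 19.463487*q^5 - 30.540954*q^4 + 33.954477*q^3 - 35.04012*q^2 + 18.892224*q - 12.487168)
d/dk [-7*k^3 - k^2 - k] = -21*k^2 - 2*k - 1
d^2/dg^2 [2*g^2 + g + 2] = 4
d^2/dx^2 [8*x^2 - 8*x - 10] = 16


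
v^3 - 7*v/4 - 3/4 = (v - 3/2)*(v + 1/2)*(v + 1)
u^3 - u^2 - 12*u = u*(u - 4)*(u + 3)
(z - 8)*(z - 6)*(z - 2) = z^3 - 16*z^2 + 76*z - 96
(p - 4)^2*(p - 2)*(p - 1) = p^4 - 11*p^3 + 42*p^2 - 64*p + 32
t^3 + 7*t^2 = t^2*(t + 7)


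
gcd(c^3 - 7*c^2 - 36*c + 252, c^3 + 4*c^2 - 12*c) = c + 6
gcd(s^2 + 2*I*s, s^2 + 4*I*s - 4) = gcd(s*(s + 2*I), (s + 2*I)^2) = s + 2*I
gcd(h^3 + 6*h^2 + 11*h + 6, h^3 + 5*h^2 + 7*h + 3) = h^2 + 4*h + 3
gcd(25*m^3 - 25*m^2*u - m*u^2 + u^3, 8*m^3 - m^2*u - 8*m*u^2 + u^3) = -m + u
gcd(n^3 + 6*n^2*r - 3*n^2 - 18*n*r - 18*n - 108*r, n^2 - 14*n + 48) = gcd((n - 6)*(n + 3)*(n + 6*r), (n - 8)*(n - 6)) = n - 6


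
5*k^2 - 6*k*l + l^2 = (-5*k + l)*(-k + l)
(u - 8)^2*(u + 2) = u^3 - 14*u^2 + 32*u + 128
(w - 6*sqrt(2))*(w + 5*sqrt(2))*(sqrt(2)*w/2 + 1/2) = sqrt(2)*w^3/2 - w^2/2 - 61*sqrt(2)*w/2 - 30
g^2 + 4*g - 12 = (g - 2)*(g + 6)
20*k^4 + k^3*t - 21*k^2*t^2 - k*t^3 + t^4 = (-5*k + t)*(-k + t)*(k + t)*(4*k + t)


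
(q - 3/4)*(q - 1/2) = q^2 - 5*q/4 + 3/8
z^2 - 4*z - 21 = (z - 7)*(z + 3)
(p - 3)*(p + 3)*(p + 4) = p^3 + 4*p^2 - 9*p - 36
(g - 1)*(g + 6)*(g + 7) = g^3 + 12*g^2 + 29*g - 42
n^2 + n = n*(n + 1)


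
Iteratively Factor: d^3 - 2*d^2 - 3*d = (d - 3)*(d^2 + d) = (d - 3)*(d + 1)*(d)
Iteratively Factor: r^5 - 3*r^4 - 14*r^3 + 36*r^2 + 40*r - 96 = (r - 2)*(r^4 - r^3 - 16*r^2 + 4*r + 48) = (r - 4)*(r - 2)*(r^3 + 3*r^2 - 4*r - 12) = (r - 4)*(r - 2)*(r + 3)*(r^2 - 4) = (r - 4)*(r - 2)*(r + 2)*(r + 3)*(r - 2)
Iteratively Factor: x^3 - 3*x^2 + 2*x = (x)*(x^2 - 3*x + 2) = x*(x - 2)*(x - 1)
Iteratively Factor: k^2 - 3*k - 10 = (k + 2)*(k - 5)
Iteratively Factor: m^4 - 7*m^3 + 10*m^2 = (m)*(m^3 - 7*m^2 + 10*m) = m*(m - 2)*(m^2 - 5*m) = m*(m - 5)*(m - 2)*(m)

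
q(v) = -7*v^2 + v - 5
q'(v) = 1 - 14*v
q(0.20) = -5.08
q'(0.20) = -1.80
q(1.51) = -19.45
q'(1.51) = -20.14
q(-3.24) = -81.72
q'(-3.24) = 46.36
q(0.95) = -10.37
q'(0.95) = -12.30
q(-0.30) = -5.93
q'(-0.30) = 5.20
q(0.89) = -9.65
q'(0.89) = -11.46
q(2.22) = -37.28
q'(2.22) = -30.08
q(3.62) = -93.11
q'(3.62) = -49.68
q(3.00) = -65.00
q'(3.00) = -41.00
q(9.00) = -563.00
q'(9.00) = -125.00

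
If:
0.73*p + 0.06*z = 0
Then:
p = -0.0821917808219178*z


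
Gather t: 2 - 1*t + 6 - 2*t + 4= 12 - 3*t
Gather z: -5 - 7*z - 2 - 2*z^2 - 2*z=-2*z^2 - 9*z - 7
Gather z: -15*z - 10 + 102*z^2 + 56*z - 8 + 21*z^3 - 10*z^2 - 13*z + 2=21*z^3 + 92*z^2 + 28*z - 16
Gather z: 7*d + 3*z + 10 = 7*d + 3*z + 10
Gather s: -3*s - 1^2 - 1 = -3*s - 2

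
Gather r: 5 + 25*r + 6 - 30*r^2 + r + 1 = -30*r^2 + 26*r + 12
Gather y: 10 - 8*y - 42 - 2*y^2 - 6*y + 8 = -2*y^2 - 14*y - 24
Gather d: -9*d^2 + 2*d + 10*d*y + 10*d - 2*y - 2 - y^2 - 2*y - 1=-9*d^2 + d*(10*y + 12) - y^2 - 4*y - 3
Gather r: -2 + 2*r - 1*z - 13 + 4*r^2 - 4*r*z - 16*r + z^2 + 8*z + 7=4*r^2 + r*(-4*z - 14) + z^2 + 7*z - 8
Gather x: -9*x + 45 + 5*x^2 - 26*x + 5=5*x^2 - 35*x + 50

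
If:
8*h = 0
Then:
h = 0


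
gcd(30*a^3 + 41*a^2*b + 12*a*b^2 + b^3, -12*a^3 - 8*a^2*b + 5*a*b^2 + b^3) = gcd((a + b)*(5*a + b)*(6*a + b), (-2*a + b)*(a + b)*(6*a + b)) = 6*a^2 + 7*a*b + b^2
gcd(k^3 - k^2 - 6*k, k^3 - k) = k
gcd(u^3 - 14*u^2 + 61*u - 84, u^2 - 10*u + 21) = u^2 - 10*u + 21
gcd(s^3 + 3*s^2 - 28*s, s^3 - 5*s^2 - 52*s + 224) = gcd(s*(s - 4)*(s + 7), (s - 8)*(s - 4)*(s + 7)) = s^2 + 3*s - 28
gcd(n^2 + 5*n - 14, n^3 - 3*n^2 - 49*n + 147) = n + 7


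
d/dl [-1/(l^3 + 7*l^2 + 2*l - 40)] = (3*l^2 + 14*l + 2)/(l^3 + 7*l^2 + 2*l - 40)^2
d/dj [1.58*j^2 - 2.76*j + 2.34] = 3.16*j - 2.76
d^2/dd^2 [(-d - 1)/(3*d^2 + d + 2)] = 2*(-(d + 1)*(6*d + 1)^2 + (9*d + 4)*(3*d^2 + d + 2))/(3*d^2 + d + 2)^3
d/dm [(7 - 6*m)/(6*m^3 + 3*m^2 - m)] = (72*m^3 - 108*m^2 - 42*m + 7)/(m^2*(36*m^4 + 36*m^3 - 3*m^2 - 6*m + 1))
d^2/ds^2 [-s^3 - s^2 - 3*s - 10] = -6*s - 2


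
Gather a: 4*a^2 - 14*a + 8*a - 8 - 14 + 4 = 4*a^2 - 6*a - 18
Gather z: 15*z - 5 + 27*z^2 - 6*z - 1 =27*z^2 + 9*z - 6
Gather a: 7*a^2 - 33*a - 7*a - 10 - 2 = 7*a^2 - 40*a - 12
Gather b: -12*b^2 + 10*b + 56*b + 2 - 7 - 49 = -12*b^2 + 66*b - 54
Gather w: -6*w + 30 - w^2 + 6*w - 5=25 - w^2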